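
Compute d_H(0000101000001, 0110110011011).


XOR: 0110011011010
Count of 1s: 7

7


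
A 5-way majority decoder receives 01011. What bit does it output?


Ones: 3 out of 5
Threshold: 3

1 (3/5 voted 1)


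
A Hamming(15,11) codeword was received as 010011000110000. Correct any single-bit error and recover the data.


Syndrome = 0: no error detected

Data: 01100110000 (no errors)


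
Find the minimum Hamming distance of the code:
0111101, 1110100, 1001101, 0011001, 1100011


Comparing all pairs, minimum distance: 2
Can detect 1 errors, correct 0 errors

2


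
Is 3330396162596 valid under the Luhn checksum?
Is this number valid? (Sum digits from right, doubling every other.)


Luhn sum = 62
62 mod 10 = 2

Invalid (Luhn sum mod 10 = 2)


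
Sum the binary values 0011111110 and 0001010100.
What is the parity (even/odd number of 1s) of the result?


0011111110 = 254
0001010100 = 84
Sum = 338 = 101010010
1s count = 4

even parity (4 ones in 101010010)


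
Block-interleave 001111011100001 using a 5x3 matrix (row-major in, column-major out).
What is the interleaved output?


Matrix:
  001
  111
  011
  100
  001
Read columns: 010100110011101

010100110011101


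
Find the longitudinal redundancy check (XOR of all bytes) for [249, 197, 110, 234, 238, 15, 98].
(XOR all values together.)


XOR chain: 249 ^ 197 ^ 110 ^ 234 ^ 238 ^ 15 ^ 98 = 59

59


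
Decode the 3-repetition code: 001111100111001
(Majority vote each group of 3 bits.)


Groups: 001, 111, 100, 111, 001
Majority votes: 01010

01010


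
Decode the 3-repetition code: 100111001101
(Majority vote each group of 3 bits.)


Groups: 100, 111, 001, 101
Majority votes: 0101

0101


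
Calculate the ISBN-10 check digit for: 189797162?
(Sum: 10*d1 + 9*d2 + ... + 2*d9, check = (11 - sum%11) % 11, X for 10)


Weighted sum: 318
318 mod 11 = 10

Check digit: 1


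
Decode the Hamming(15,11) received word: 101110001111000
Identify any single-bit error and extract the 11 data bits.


Syndrome = 7: error at position 7

Data: 11011111000 (corrected bit 7)


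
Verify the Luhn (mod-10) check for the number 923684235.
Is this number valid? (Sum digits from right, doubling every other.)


Luhn sum = 48
48 mod 10 = 8

Invalid (Luhn sum mod 10 = 8)


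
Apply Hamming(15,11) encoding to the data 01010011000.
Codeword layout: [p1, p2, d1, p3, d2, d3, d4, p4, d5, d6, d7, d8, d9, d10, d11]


Parity bits: p1=1, p2=0, p3=1, p4=0

100110100011000


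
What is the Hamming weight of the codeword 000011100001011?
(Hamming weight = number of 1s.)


Counting 1s in 000011100001011

6


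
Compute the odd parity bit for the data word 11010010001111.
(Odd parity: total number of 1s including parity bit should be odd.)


Number of 1s in data: 8
Parity bit: 1

1


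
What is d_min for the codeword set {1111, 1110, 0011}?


Comparing all pairs, minimum distance: 1
Can detect 0 errors, correct 0 errors

1


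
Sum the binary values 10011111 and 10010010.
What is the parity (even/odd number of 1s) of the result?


10011111 = 159
10010010 = 146
Sum = 305 = 100110001
1s count = 4

even parity (4 ones in 100110001)


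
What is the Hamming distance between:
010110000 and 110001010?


XOR: 100111010
Count of 1s: 5

5


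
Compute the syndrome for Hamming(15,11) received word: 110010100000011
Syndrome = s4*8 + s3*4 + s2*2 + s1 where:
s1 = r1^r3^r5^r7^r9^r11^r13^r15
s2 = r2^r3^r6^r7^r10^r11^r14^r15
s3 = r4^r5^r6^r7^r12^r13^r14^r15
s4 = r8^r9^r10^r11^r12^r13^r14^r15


s1=0, s2=0, s3=0, s4=0

Syndrome = 0 (no error)


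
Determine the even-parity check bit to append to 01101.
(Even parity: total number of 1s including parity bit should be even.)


Number of 1s in data: 3
Parity bit: 1

1


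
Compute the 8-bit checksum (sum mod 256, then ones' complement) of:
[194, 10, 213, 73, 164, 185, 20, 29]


Sum = 888 mod 256 = 120
Complement = 135

135


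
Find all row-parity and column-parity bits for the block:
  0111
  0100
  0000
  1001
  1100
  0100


Row parities: 110001
Column parities: 0010

Row P: 110001, Col P: 0010, Corner: 1


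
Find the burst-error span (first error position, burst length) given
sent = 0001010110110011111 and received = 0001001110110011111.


XOR: 0000011000000000000

Burst at position 5, length 2


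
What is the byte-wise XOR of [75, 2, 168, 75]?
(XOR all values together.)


XOR chain: 75 ^ 2 ^ 168 ^ 75 = 170

170


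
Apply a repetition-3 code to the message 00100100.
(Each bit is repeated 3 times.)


Each bit -> 3 copies

000000111000000111000000


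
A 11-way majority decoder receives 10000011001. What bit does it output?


Ones: 4 out of 11
Threshold: 6

0 (4/11 voted 1)


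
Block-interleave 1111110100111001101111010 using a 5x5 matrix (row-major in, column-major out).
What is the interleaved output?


Matrix:
  11111
  10100
  11100
  11011
  11010
Read columns: 1111110111111001001110010

1111110111111001001110010


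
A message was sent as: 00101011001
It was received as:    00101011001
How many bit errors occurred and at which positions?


XOR: 00000000000

0 errors (received matches sent)


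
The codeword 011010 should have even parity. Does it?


Number of 1s: 3

No, parity error (3 ones)


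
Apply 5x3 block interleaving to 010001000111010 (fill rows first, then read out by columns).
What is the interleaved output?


Matrix:
  010
  001
  000
  111
  010
Read columns: 000101001101010

000101001101010


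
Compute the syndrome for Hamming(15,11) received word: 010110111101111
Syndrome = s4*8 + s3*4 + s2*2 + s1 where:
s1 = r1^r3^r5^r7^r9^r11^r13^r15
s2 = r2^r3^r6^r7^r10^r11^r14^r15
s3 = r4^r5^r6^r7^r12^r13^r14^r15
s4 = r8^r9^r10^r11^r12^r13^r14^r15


s1=1, s2=1, s3=1, s4=1

Syndrome = 15 (error at position 15)


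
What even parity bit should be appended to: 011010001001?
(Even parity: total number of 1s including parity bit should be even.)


Number of 1s in data: 5
Parity bit: 1

1


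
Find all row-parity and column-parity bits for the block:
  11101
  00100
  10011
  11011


Row parities: 0110
Column parities: 10001

Row P: 0110, Col P: 10001, Corner: 0


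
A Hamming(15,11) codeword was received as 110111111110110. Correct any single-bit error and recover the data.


Syndrome = 0: no error detected

Data: 01111110110 (no errors)


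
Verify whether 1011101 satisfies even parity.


Number of 1s: 5

No, parity error (5 ones)


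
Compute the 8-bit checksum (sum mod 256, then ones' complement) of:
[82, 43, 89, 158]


Sum = 372 mod 256 = 116
Complement = 139

139


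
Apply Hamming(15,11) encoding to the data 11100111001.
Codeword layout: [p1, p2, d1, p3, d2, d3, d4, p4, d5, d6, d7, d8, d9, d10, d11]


Parity bits: p1=0, p2=1, p3=0, p4=0

011011000111001


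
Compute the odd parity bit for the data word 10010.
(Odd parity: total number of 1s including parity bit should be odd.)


Number of 1s in data: 2
Parity bit: 1

1


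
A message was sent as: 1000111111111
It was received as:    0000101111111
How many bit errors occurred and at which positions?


XOR: 1000010000000

2 error(s) at position(s): 0, 5


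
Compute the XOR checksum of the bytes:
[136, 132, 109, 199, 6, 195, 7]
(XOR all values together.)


XOR chain: 136 ^ 132 ^ 109 ^ 199 ^ 6 ^ 195 ^ 7 = 100

100


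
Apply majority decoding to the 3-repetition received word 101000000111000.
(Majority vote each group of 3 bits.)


Groups: 101, 000, 000, 111, 000
Majority votes: 10010

10010


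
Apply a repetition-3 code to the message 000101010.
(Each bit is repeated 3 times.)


Each bit -> 3 copies

000000000111000111000111000


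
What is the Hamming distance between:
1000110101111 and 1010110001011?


XOR: 0010000100100
Count of 1s: 3

3


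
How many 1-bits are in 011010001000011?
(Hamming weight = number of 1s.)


Counting 1s in 011010001000011

6


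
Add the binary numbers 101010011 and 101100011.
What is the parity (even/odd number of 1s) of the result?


101010011 = 339
101100011 = 355
Sum = 694 = 1010110110
1s count = 6

even parity (6 ones in 1010110110)


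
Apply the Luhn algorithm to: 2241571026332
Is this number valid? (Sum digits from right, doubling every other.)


Luhn sum = 39
39 mod 10 = 9

Invalid (Luhn sum mod 10 = 9)


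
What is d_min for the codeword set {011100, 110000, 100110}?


Comparing all pairs, minimum distance: 3
Can detect 2 errors, correct 1 errors

3


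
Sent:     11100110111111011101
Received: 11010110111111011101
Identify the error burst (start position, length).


XOR: 00110000000000000000

Burst at position 2, length 2


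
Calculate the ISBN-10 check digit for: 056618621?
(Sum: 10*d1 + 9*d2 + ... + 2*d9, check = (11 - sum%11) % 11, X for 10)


Weighted sum: 213
213 mod 11 = 4

Check digit: 7


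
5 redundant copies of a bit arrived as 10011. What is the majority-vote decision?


Ones: 3 out of 5
Threshold: 3

1 (3/5 voted 1)


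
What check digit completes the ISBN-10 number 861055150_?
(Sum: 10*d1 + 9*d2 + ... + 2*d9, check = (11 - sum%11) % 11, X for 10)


Weighted sum: 216
216 mod 11 = 7

Check digit: 4


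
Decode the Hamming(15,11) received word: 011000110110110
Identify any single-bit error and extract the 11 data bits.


Syndrome = 12: error at position 12

Data: 10010111110 (corrected bit 12)


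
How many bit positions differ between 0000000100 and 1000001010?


XOR: 1000001110
Count of 1s: 4

4


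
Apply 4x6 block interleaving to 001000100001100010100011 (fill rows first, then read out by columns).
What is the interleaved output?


Matrix:
  001000
  100001
  100010
  100011
Read columns: 011100001000000000110101

011100001000000000110101


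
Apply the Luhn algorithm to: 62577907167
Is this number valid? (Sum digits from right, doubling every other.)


Luhn sum = 52
52 mod 10 = 2

Invalid (Luhn sum mod 10 = 2)


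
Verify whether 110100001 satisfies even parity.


Number of 1s: 4

Yes, parity is correct (4 ones)


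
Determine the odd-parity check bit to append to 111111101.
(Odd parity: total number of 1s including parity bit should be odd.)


Number of 1s in data: 8
Parity bit: 1

1


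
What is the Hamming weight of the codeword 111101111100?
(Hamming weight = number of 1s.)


Counting 1s in 111101111100

9


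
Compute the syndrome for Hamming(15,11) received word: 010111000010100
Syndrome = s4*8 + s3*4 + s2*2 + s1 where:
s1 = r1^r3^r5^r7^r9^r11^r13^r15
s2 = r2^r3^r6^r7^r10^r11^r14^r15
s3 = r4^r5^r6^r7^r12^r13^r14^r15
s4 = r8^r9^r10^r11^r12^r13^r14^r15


s1=1, s2=1, s3=0, s4=0

Syndrome = 3 (error at position 3)


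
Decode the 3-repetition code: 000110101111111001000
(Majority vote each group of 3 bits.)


Groups: 000, 110, 101, 111, 111, 001, 000
Majority votes: 0111100

0111100


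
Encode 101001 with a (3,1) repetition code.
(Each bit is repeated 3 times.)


Each bit -> 3 copies

111000111000000111


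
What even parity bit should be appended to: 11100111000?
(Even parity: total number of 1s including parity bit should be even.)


Number of 1s in data: 6
Parity bit: 0

0


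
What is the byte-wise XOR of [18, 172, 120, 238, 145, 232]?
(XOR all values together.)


XOR chain: 18 ^ 172 ^ 120 ^ 238 ^ 145 ^ 232 = 81

81


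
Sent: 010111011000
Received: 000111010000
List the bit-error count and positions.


XOR: 010000001000

2 error(s) at position(s): 1, 8


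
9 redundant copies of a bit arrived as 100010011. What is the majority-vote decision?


Ones: 4 out of 9
Threshold: 5

0 (4/9 voted 1)


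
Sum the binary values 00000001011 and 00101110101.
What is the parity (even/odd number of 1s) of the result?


00000001011 = 11
00101110101 = 373
Sum = 384 = 110000000
1s count = 2

even parity (2 ones in 110000000)


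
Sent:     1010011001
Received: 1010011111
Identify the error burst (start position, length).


XOR: 0000000110

Burst at position 7, length 2


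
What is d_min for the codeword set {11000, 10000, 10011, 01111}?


Comparing all pairs, minimum distance: 1
Can detect 0 errors, correct 0 errors

1


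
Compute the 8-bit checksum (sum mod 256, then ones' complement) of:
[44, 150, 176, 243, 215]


Sum = 828 mod 256 = 60
Complement = 195

195


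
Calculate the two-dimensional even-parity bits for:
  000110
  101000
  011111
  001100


Row parities: 0010
Column parities: 111101

Row P: 0010, Col P: 111101, Corner: 1


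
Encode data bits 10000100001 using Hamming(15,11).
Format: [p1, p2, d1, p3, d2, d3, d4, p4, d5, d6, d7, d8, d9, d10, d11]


Parity bits: p1=0, p2=1, p3=1, p4=0

011100000100001


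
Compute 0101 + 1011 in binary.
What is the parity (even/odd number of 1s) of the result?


0101 = 5
1011 = 11
Sum = 16 = 10000
1s count = 1

odd parity (1 ones in 10000)


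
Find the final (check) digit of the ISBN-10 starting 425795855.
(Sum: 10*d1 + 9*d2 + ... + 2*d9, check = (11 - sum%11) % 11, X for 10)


Weighted sum: 283
283 mod 11 = 8

Check digit: 3


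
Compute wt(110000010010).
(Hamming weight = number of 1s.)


Counting 1s in 110000010010

4


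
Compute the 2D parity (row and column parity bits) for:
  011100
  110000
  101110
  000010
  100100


Row parities: 10010
Column parities: 100100

Row P: 10010, Col P: 100100, Corner: 0


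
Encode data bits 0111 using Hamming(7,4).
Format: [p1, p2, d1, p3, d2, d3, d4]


Parity bits: p1=0, p2=0, p3=1

0001111


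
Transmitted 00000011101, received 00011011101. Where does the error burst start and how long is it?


XOR: 00011000000

Burst at position 3, length 2


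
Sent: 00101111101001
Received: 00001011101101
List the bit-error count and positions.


XOR: 00100100000100

3 error(s) at position(s): 2, 5, 11


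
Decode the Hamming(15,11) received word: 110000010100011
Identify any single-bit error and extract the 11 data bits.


Syndrome = 0: no error detected

Data: 00000100011 (no errors)


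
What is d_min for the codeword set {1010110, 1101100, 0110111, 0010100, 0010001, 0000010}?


Comparing all pairs, minimum distance: 2
Can detect 1 errors, correct 0 errors

2


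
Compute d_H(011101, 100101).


XOR: 111000
Count of 1s: 3

3


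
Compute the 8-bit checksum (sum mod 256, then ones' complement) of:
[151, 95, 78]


Sum = 324 mod 256 = 68
Complement = 187

187


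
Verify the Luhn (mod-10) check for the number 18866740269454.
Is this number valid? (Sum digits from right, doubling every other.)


Luhn sum = 69
69 mod 10 = 9

Invalid (Luhn sum mod 10 = 9)


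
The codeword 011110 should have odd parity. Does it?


Number of 1s: 4

No, parity error (4 ones)


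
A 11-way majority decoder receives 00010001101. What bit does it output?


Ones: 4 out of 11
Threshold: 6

0 (4/11 voted 1)


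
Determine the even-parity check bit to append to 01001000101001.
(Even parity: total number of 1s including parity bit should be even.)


Number of 1s in data: 5
Parity bit: 1

1


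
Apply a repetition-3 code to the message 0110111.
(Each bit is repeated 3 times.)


Each bit -> 3 copies

000111111000111111111


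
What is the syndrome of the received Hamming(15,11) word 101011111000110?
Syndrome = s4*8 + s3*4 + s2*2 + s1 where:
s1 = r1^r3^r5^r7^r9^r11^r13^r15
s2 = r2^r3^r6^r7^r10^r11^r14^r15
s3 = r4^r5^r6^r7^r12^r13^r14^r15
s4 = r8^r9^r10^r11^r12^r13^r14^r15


s1=0, s2=0, s3=1, s4=0

Syndrome = 4 (error at position 4)


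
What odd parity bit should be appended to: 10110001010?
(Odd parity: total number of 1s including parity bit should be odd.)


Number of 1s in data: 5
Parity bit: 0

0


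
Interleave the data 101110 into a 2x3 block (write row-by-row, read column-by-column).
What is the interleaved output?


Matrix:
  101
  110
Read columns: 110110

110110


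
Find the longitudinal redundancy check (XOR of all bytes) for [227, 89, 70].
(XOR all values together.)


XOR chain: 227 ^ 89 ^ 70 = 252

252


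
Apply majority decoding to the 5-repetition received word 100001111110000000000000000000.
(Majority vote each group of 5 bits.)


Groups: 10000, 11111, 10000, 00000, 00000, 00000
Majority votes: 010000

010000


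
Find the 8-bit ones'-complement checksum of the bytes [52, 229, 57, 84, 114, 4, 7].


Sum = 547 mod 256 = 35
Complement = 220

220


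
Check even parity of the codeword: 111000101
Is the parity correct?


Number of 1s: 5

No, parity error (5 ones)


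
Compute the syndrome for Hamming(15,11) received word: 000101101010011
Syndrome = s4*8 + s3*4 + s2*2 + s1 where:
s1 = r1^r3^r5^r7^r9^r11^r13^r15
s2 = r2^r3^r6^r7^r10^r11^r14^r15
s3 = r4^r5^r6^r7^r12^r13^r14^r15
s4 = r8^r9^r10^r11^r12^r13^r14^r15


s1=0, s2=1, s3=1, s4=0

Syndrome = 6 (error at position 6)


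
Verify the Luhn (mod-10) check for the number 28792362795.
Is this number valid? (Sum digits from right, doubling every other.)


Luhn sum = 64
64 mod 10 = 4

Invalid (Luhn sum mod 10 = 4)


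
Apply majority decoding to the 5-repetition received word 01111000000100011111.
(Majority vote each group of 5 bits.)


Groups: 01111, 00000, 01000, 11111
Majority votes: 1001

1001


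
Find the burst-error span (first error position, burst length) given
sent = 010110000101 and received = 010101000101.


XOR: 000011000000

Burst at position 4, length 2


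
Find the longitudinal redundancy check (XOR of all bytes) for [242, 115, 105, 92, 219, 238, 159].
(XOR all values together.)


XOR chain: 242 ^ 115 ^ 105 ^ 92 ^ 219 ^ 238 ^ 159 = 30

30


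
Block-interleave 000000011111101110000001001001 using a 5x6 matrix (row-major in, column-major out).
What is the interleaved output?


Matrix:
  000000
  011111
  101110
  000001
  001001
Read columns: 001000100001101011000110001011

001000100001101011000110001011


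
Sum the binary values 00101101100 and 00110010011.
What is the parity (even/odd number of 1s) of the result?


00101101100 = 364
00110010011 = 403
Sum = 767 = 1011111111
1s count = 9

odd parity (9 ones in 1011111111)


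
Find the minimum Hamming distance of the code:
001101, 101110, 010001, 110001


Comparing all pairs, minimum distance: 1
Can detect 0 errors, correct 0 errors

1


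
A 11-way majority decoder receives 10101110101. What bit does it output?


Ones: 7 out of 11
Threshold: 6

1 (7/11 voted 1)


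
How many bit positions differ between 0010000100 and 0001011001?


XOR: 0011011101
Count of 1s: 6

6


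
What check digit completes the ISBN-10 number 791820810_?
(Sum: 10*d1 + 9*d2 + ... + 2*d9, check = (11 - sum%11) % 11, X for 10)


Weighted sum: 262
262 mod 11 = 9

Check digit: 2


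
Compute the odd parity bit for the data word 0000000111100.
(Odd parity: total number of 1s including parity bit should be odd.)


Number of 1s in data: 4
Parity bit: 1

1


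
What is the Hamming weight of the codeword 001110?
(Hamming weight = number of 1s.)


Counting 1s in 001110

3


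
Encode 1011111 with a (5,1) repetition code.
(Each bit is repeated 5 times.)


Each bit -> 5 copies

11111000001111111111111111111111111


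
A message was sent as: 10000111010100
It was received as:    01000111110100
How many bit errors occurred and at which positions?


XOR: 11000000100000

3 error(s) at position(s): 0, 1, 8


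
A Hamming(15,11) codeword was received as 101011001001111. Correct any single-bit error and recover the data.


Syndrome = 8: error at position 8

Data: 11101001111 (corrected bit 8)


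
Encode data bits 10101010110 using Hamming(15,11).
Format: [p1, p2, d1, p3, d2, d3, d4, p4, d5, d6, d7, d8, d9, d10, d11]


Parity bits: p1=0, p2=0, p3=1, p4=0

001101001010110


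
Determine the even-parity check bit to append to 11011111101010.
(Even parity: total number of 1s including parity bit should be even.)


Number of 1s in data: 10
Parity bit: 0

0


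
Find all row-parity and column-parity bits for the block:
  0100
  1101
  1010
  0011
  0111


Row parities: 11001
Column parities: 0111

Row P: 11001, Col P: 0111, Corner: 1


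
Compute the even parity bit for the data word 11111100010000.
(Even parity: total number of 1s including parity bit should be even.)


Number of 1s in data: 7
Parity bit: 1

1


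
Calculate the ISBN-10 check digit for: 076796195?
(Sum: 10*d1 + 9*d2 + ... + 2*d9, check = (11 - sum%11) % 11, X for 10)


Weighted sum: 285
285 mod 11 = 10

Check digit: 1


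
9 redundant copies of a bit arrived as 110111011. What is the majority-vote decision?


Ones: 7 out of 9
Threshold: 5

1 (7/9 voted 1)


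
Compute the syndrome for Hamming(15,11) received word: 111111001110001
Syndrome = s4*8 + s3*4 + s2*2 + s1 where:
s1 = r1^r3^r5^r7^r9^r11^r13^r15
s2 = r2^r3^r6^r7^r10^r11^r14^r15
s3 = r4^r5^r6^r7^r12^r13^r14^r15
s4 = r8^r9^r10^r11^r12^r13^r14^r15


s1=0, s2=0, s3=0, s4=0

Syndrome = 0 (no error)


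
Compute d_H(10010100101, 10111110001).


XOR: 00101010100
Count of 1s: 4

4


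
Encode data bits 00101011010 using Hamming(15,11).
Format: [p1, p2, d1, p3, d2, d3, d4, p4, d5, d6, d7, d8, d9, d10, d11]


Parity bits: p1=0, p2=1, p3=1, p4=0

010101001011010


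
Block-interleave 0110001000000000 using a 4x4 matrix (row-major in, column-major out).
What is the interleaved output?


Matrix:
  0110
  0010
  0000
  0000
Read columns: 0000100011000000

0000100011000000


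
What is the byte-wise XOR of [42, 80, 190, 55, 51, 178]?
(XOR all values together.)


XOR chain: 42 ^ 80 ^ 190 ^ 55 ^ 51 ^ 178 = 114

114


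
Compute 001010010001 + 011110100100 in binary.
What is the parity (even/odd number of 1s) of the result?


001010010001 = 657
011110100100 = 1956
Sum = 2613 = 101000110101
1s count = 6

even parity (6 ones in 101000110101)


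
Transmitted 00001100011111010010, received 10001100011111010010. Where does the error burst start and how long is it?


XOR: 10000000000000000000

Burst at position 0, length 1


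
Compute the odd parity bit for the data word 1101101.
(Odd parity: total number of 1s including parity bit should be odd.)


Number of 1s in data: 5
Parity bit: 0

0


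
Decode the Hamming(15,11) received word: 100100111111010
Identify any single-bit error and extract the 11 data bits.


Syndrome = 0: no error detected

Data: 00011111010 (no errors)


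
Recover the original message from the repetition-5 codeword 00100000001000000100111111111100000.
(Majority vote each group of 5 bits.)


Groups: 00100, 00000, 10000, 00100, 11111, 11111, 00000
Majority votes: 0000110

0000110


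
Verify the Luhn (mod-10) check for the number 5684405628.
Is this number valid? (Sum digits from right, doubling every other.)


Luhn sum = 45
45 mod 10 = 5

Invalid (Luhn sum mod 10 = 5)


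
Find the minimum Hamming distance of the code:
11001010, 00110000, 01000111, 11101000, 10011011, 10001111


Comparing all pairs, minimum distance: 2
Can detect 1 errors, correct 0 errors

2


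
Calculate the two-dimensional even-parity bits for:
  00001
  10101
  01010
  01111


Row parities: 1100
Column parities: 10001

Row P: 1100, Col P: 10001, Corner: 0


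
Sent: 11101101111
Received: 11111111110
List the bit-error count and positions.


XOR: 00010010001

3 error(s) at position(s): 3, 6, 10


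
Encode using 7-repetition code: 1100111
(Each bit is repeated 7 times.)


Each bit -> 7 copies

1111111111111100000000000000111111111111111111111


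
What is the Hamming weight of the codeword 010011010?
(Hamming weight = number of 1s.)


Counting 1s in 010011010

4


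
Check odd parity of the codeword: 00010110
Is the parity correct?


Number of 1s: 3

Yes, parity is correct (3 ones)


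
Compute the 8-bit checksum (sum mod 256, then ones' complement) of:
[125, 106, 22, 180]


Sum = 433 mod 256 = 177
Complement = 78

78


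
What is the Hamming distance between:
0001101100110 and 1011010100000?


XOR: 1010111000110
Count of 1s: 7

7


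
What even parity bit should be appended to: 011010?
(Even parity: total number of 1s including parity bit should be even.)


Number of 1s in data: 3
Parity bit: 1

1


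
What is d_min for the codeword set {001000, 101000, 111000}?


Comparing all pairs, minimum distance: 1
Can detect 0 errors, correct 0 errors

1


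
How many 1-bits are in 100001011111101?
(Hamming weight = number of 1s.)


Counting 1s in 100001011111101

9


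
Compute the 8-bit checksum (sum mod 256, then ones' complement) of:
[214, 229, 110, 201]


Sum = 754 mod 256 = 242
Complement = 13

13


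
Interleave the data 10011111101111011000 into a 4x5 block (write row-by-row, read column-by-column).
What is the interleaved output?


Matrix:
  10011
  11110
  11110
  11000
Read columns: 11110111011011101000

11110111011011101000


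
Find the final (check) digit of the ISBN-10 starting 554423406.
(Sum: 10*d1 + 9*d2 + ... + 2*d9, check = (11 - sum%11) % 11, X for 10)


Weighted sum: 210
210 mod 11 = 1

Check digit: X


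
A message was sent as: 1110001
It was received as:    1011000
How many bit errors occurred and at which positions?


XOR: 0101001

3 error(s) at position(s): 1, 3, 6


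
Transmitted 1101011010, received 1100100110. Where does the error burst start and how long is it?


XOR: 0001111100

Burst at position 3, length 5


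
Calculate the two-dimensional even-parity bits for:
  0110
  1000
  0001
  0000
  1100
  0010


Row parities: 011001
Column parities: 0001

Row P: 011001, Col P: 0001, Corner: 1


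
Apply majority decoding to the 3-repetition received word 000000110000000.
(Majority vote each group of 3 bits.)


Groups: 000, 000, 110, 000, 000
Majority votes: 00100

00100


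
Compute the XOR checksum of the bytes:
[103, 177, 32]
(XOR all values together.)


XOR chain: 103 ^ 177 ^ 32 = 246

246


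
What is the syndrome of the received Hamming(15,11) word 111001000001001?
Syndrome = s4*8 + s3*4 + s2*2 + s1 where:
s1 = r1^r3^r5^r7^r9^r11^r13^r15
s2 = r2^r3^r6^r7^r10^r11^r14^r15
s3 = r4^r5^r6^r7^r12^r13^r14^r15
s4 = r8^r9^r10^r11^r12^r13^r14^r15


s1=1, s2=0, s3=1, s4=0

Syndrome = 5 (error at position 5)


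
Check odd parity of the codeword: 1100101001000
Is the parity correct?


Number of 1s: 5

Yes, parity is correct (5 ones)


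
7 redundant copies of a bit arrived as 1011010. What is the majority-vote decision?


Ones: 4 out of 7
Threshold: 4

1 (4/7 voted 1)


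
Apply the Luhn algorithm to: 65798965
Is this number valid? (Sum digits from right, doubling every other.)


Luhn sum = 46
46 mod 10 = 6

Invalid (Luhn sum mod 10 = 6)


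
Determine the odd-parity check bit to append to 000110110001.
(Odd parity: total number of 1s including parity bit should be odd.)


Number of 1s in data: 5
Parity bit: 0

0


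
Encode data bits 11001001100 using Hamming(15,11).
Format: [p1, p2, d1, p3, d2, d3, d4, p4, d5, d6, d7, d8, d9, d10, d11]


Parity bits: p1=0, p2=1, p3=1, p4=1

011110011001100


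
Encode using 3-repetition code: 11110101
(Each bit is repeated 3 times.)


Each bit -> 3 copies

111111111111000111000111


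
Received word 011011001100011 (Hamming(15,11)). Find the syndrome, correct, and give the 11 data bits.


Syndrome = 0: no error detected

Data: 11101100011 (no errors)


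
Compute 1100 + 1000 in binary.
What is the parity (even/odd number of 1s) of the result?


1100 = 12
1000 = 8
Sum = 20 = 10100
1s count = 2

even parity (2 ones in 10100)


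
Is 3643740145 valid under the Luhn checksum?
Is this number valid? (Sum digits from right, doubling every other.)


Luhn sum = 46
46 mod 10 = 6

Invalid (Luhn sum mod 10 = 6)


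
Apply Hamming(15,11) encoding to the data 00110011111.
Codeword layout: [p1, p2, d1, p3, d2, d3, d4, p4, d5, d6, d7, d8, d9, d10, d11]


Parity bits: p1=0, p2=1, p3=0, p4=1

010001110011111


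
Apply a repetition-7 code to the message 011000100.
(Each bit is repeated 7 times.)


Each bit -> 7 copies

000000011111111111111000000000000000000000111111100000000000000


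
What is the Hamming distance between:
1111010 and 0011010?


XOR: 1100000
Count of 1s: 2

2


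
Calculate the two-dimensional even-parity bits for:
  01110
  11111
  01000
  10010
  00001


Row parities: 11101
Column parities: 01010

Row P: 11101, Col P: 01010, Corner: 0


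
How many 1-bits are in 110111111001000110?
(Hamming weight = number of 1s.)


Counting 1s in 110111111001000110

11


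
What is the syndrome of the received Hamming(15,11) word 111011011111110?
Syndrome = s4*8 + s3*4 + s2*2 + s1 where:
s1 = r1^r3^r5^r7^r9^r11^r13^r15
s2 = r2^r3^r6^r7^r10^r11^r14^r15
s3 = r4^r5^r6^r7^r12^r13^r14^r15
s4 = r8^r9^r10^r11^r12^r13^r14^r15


s1=0, s2=0, s3=1, s4=1

Syndrome = 12 (error at position 12)


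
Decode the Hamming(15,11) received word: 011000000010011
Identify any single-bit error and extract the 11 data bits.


Syndrome = 11: error at position 11

Data: 10000000011 (corrected bit 11)


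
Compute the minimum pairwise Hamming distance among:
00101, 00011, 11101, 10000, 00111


Comparing all pairs, minimum distance: 1
Can detect 0 errors, correct 0 errors

1


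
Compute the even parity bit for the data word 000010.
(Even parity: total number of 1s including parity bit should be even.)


Number of 1s in data: 1
Parity bit: 1

1


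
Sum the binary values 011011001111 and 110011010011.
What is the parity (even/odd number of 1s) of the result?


011011001111 = 1743
110011010011 = 3283
Sum = 5026 = 1001110100010
1s count = 6

even parity (6 ones in 1001110100010)


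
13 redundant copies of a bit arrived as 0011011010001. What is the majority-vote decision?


Ones: 6 out of 13
Threshold: 7

0 (6/13 voted 1)


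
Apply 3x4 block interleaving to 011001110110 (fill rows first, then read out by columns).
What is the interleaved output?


Matrix:
  0110
  0111
  0110
Read columns: 000111111010

000111111010


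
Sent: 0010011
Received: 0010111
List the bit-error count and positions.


XOR: 0000100

1 error(s) at position(s): 4


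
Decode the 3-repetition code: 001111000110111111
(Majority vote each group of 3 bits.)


Groups: 001, 111, 000, 110, 111, 111
Majority votes: 010111

010111


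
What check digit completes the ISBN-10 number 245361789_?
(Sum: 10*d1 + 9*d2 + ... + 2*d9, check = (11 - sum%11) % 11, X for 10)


Weighted sum: 228
228 mod 11 = 8

Check digit: 3


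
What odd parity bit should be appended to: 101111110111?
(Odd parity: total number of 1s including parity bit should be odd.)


Number of 1s in data: 10
Parity bit: 1

1


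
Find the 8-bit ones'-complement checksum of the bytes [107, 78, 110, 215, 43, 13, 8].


Sum = 574 mod 256 = 62
Complement = 193

193


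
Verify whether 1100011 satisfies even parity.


Number of 1s: 4

Yes, parity is correct (4 ones)


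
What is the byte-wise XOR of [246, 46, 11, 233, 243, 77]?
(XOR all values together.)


XOR chain: 246 ^ 46 ^ 11 ^ 233 ^ 243 ^ 77 = 132

132


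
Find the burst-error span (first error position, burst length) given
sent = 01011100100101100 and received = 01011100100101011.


XOR: 00000000000000111

Burst at position 14, length 3


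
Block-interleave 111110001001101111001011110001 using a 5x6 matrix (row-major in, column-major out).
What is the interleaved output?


Matrix:
  111110
  001001
  101111
  001011
  110001
Read columns: 101011000111110101001011001111

101011000111110101001011001111


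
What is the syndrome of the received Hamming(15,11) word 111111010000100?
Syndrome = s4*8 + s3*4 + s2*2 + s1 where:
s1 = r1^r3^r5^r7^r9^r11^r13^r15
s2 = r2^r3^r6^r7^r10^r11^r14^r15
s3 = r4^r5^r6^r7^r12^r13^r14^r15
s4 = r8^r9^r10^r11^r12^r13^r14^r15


s1=0, s2=1, s3=0, s4=0

Syndrome = 2 (error at position 2)


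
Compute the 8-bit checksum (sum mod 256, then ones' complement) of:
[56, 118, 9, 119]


Sum = 302 mod 256 = 46
Complement = 209

209


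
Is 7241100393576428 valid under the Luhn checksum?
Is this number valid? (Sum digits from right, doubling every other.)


Luhn sum = 60
60 mod 10 = 0

Valid (Luhn sum mod 10 = 0)


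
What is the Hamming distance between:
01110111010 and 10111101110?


XOR: 11001010100
Count of 1s: 5

5


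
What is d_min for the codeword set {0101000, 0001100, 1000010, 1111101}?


Comparing all pairs, minimum distance: 2
Can detect 1 errors, correct 0 errors

2


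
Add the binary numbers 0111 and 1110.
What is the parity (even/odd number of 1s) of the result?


0111 = 7
1110 = 14
Sum = 21 = 10101
1s count = 3

odd parity (3 ones in 10101)


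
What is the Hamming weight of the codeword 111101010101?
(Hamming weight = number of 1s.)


Counting 1s in 111101010101

8


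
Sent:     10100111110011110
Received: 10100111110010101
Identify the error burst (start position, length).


XOR: 00000000000001011

Burst at position 13, length 4


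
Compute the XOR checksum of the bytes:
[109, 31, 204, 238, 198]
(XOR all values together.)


XOR chain: 109 ^ 31 ^ 204 ^ 238 ^ 198 = 150

150


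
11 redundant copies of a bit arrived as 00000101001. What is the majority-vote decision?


Ones: 3 out of 11
Threshold: 6

0 (3/11 voted 1)


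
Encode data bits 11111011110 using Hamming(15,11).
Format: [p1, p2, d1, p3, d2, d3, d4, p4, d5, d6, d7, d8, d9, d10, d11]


Parity bits: p1=0, p2=1, p3=0, p4=1

011011111011110


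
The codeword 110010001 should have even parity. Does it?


Number of 1s: 4

Yes, parity is correct (4 ones)


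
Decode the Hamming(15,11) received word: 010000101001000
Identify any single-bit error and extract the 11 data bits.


Syndrome = 0: no error detected

Data: 00011001000 (no errors)


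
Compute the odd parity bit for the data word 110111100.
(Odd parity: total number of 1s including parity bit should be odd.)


Number of 1s in data: 6
Parity bit: 1

1


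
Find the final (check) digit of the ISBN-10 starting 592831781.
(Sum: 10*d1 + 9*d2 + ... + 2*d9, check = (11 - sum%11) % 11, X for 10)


Weighted sum: 280
280 mod 11 = 5

Check digit: 6


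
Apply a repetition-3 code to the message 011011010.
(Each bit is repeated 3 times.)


Each bit -> 3 copies

000111111000111111000111000


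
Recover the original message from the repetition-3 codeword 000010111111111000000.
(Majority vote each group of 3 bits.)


Groups: 000, 010, 111, 111, 111, 000, 000
Majority votes: 0011100

0011100


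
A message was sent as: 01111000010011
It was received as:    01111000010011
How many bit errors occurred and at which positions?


XOR: 00000000000000

0 errors (received matches sent)


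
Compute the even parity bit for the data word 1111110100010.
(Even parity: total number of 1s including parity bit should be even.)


Number of 1s in data: 8
Parity bit: 0

0


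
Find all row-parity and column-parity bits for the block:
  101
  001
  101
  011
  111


Row parities: 01001
Column parities: 101

Row P: 01001, Col P: 101, Corner: 0


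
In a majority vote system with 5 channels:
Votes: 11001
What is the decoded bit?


Ones: 3 out of 5
Threshold: 3

1 (3/5 voted 1)


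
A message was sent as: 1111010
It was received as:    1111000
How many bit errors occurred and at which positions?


XOR: 0000010

1 error(s) at position(s): 5


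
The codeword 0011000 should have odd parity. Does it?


Number of 1s: 2

No, parity error (2 ones)


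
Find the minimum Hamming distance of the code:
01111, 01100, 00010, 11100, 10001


Comparing all pairs, minimum distance: 1
Can detect 0 errors, correct 0 errors

1


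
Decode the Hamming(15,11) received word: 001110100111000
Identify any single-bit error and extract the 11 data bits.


Syndrome = 8: error at position 8

Data: 11010111000 (corrected bit 8)


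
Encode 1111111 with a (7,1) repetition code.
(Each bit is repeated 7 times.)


Each bit -> 7 copies

1111111111111111111111111111111111111111111111111


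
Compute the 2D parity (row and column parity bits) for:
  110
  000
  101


Row parities: 000
Column parities: 011

Row P: 000, Col P: 011, Corner: 0


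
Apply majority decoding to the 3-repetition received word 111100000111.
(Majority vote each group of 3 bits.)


Groups: 111, 100, 000, 111
Majority votes: 1001

1001


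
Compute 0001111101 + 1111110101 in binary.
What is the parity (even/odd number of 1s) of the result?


0001111101 = 125
1111110101 = 1013
Sum = 1138 = 10001110010
1s count = 5

odd parity (5 ones in 10001110010)


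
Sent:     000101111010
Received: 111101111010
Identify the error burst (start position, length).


XOR: 111000000000

Burst at position 0, length 3


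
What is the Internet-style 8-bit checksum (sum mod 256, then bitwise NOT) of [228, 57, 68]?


Sum = 353 mod 256 = 97
Complement = 158

158


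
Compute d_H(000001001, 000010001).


XOR: 000011000
Count of 1s: 2

2


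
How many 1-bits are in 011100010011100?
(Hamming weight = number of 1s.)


Counting 1s in 011100010011100

7


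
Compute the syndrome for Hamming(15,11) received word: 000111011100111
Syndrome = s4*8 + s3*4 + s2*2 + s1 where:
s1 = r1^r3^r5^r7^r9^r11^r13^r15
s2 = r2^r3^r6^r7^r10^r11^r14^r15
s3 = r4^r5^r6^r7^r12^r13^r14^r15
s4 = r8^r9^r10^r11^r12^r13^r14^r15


s1=0, s2=0, s3=0, s4=0

Syndrome = 0 (no error)


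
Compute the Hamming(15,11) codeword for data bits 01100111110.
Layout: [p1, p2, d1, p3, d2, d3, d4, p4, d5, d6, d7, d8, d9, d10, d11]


Parity bits: p1=1, p2=0, p3=1, p4=1

100111010111110


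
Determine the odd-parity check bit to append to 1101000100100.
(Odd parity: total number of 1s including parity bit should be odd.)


Number of 1s in data: 5
Parity bit: 0

0


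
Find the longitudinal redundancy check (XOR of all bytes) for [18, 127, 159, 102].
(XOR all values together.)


XOR chain: 18 ^ 127 ^ 159 ^ 102 = 148

148


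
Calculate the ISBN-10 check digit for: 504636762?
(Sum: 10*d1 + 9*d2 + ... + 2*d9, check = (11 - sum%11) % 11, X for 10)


Weighted sum: 222
222 mod 11 = 2

Check digit: 9


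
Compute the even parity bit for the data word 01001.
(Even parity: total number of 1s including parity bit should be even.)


Number of 1s in data: 2
Parity bit: 0

0


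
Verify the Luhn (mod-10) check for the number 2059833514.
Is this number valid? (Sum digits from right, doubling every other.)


Luhn sum = 41
41 mod 10 = 1

Invalid (Luhn sum mod 10 = 1)


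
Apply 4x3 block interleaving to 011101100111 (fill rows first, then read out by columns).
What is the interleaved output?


Matrix:
  011
  101
  100
  111
Read columns: 011110011101

011110011101


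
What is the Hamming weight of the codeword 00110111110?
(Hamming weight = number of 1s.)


Counting 1s in 00110111110

7


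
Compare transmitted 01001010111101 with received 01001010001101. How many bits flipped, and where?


XOR: 00000000110000

2 error(s) at position(s): 8, 9


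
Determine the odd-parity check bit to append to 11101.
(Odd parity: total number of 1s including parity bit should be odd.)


Number of 1s in data: 4
Parity bit: 1

1


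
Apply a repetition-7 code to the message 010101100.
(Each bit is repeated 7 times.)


Each bit -> 7 copies

000000011111110000000111111100000001111111111111100000000000000
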